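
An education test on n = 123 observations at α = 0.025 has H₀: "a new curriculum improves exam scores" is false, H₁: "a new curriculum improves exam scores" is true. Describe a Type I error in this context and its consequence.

Type I error: rejecting H₀ when it is true — concluding that a new curriculum improves exam scores when in fact it is not. Consequence: adopting a curriculum that gives no real benefit — disruption for nothing.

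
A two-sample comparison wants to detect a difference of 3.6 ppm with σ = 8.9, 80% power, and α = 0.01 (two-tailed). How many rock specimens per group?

n per group = 2(z_α/2 + z_β)²σ²/d² = 2×(2.576 + 0.84)²×8.9²/3.6² = 142.6 → n = 143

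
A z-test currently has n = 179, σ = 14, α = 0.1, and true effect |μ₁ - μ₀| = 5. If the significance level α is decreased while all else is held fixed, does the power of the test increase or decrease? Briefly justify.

Power decreases: a smaller α raises the critical value, so less of the H₁ sampling distribution falls in the rejection region.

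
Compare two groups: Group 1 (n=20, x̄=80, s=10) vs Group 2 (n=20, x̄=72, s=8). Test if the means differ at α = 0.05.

Pooled sp = 9.06. t = 2.794, df = 38. Critical t = ±2.024. Reject H₀.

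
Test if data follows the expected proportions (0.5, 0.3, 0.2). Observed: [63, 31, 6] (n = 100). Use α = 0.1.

Expected: [50.0, 30.0, 20.0]. χ² = 13.213. df = 2, critical = 4.605. Reject H₀.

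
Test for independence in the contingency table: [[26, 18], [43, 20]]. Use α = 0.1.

χ² = 0.95. df = 1, critical = 2.706. Fail to reject H₀. No evidence of dependence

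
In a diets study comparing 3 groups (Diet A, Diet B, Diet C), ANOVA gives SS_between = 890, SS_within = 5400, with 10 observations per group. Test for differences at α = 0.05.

df_between = 2, df_within = 27. F = MS_between/MS_within = 445.0/200.0 = 2.225. F_crit ≈ 3.354. Fail to reject H₀.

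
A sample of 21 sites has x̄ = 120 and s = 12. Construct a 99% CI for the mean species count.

CI = x̄ ± t*(s/√n) = 120 ± 2.845(12/√21) = (112.55, 127.45)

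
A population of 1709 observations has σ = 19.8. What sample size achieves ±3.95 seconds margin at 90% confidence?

Without FPC: n₀ = (1.645×19.8/3.95)² = 67.994. With FPC: n = n₀N/(n₀+N-1) = 65.4 → n = 66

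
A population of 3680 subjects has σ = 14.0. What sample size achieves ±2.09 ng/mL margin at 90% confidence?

Without FPC: n₀ = (1.645×14.0/2.09)² = 121.421. With FPC: n = n₀N/(n₀+N-1) = 117.6 → n = 118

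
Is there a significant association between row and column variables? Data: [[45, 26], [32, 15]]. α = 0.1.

χ² = 0.276. df = 1, critical = 2.706. Fail to reject H₀. No evidence of dependence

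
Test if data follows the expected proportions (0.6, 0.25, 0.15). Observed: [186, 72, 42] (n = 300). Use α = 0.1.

Expected: [180.0, 75.0, 45.0]. χ² = 0.52. df = 2, critical = 4.605. Fail to reject H₀.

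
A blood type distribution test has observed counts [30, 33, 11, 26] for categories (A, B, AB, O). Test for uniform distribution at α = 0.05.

Expected = 25 each. χ² = Σ(O-E)²/E = 11.44. df = 3, critical value = 7.815. Reject H₀.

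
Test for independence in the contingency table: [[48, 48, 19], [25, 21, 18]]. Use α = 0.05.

χ² = 3.6. df = 2, critical = 5.991. Fail to reject H₀. No evidence of dependence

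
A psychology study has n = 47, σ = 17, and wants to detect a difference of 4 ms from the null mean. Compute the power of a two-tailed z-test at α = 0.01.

SE = σ/√n = 17/√47 = 2.48. Non-centrality λ = d/SE = 4/2.48 = 1.613. Power ≈ Φ(λ - z_{α/2}) = Φ(1.613 - 2.576) = Φ(-0.963) = 0.168.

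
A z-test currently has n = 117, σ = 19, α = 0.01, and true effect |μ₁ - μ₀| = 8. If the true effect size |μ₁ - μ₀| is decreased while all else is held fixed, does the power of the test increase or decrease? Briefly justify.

Power decreases: a smaller true effect decreases the non-centrality λ = |μ₁ - μ₀|/(σ/√n).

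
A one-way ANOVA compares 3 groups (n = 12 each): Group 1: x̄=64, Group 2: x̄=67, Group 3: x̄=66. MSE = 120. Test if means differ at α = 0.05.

Grand mean = 65.67. SS_between = 56.0, MS_between = 28.0. F = 0.233, F_crit ≈ 3.285. Fail to reject H₀.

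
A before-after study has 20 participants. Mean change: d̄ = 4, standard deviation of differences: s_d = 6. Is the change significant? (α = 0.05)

t = d̄/(s_d/√n) = 4/(6/√20) = 2.981. df = 19, critical t = ±2.093. Reject H₀.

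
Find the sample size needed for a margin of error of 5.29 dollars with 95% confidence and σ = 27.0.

n = (z*σ/E)² = (1.96×27.0/5.29)² = 100.1 → n = 101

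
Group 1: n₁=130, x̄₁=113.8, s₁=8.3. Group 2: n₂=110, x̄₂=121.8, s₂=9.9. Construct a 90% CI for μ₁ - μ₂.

Difference = -8.0. SE = √(8.3²/130 + 9.9²/110) = 1.192. CI = (-9.96, -6.04)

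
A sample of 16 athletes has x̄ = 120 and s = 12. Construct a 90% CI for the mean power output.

CI = x̄ ± t*(s/√n) = 120 ± 1.753(12/√16) = (114.74, 125.26)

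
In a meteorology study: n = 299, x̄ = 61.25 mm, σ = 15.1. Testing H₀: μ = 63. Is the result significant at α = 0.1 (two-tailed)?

z = (61.25 - 63)/(15.1/√299) = -2.004. Since |z| > 1.645, significant at α = 0.1.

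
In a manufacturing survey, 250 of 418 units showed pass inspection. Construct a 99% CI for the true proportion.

p̂ = 0.598. CI = p̂ ± z*√(p̂(1-p̂)/n) = (0.536, 0.66)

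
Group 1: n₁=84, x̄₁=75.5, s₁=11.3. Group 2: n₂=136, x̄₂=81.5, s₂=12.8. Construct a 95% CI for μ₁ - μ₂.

Difference = -6.0. SE = √(11.3²/84 + 12.8²/136) = 1.651. CI = (-9.24, -2.76)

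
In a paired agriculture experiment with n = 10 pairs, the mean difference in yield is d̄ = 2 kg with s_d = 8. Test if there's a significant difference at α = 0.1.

t = d̄/(s_d/√n) = 2/(8/√10) = 0.791. df = 9, critical t = ±1.833. Fail to reject H₀.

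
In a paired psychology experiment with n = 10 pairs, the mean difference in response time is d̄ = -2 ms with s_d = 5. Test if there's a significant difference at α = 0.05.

t = d̄/(s_d/√n) = -2/(5/√10) = -1.265. df = 9, critical t = ±2.262. Fail to reject H₀.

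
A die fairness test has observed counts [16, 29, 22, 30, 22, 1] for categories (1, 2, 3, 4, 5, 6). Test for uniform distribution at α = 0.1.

Expected = 20 each. χ² = Σ(O-E)²/E = 28.3. df = 5, critical value = 9.236. Reject H₀.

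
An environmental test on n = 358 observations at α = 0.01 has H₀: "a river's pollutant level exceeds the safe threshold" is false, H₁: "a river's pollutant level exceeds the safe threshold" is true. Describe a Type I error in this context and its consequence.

Type I error: rejecting H₀ when it is true — concluding that a river's pollutant level exceeds the safe threshold when in fact it is not. Consequence: shutting down a compliant factory unnecessarily.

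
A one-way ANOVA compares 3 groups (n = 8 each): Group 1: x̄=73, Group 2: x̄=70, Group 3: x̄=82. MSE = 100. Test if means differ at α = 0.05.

Grand mean = 75.0. SS_between = 624.0, MS_between = 312.0. F = 3.12, F_crit ≈ 3.467. Fail to reject H₀.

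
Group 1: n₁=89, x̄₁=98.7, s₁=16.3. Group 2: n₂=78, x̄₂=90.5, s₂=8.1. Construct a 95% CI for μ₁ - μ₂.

Difference = 8.2. SE = √(16.3²/89 + 8.1²/78) = 1.956. CI = (4.37, 12.03)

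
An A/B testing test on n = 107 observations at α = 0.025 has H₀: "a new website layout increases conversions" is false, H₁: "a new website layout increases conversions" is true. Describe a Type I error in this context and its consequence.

Type I error: rejecting H₀ when it is true — concluding that a new website layout increases conversions when in fact it is not. Consequence: rolling out a layout that doesn't actually help — wasted engineering effort.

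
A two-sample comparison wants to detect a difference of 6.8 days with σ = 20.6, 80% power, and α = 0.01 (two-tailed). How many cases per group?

n per group = 2(z_α/2 + z_β)²σ²/d² = 2×(2.576 + 0.84)²×20.6²/6.8² = 214.2 → n = 215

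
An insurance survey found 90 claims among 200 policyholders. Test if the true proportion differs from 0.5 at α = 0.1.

p̂ = 0.45, p₀ = 0.5. z = (p̂ - p₀)/√(p₀(1-p₀)/n) = -1.414. Critical: ±1.645. Fail to reject H₀.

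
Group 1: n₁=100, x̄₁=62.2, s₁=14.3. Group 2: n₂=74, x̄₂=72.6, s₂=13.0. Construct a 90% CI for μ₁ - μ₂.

Difference = -10.4. SE = √(14.3²/100 + 13.0²/74) = 2.081. CI = (-13.82, -6.98)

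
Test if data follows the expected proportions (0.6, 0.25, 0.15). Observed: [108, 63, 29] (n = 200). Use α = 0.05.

Expected: [120.0, 50.0, 30.0]. χ² = 4.613. df = 2, critical = 5.991. Fail to reject H₀.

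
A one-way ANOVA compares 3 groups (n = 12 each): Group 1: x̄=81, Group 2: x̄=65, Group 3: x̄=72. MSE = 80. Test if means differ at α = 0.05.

Grand mean = 72.67. SS_between = 1544.0, MS_between = 772.0. F = 9.65, F_crit ≈ 3.285. Reject H₀.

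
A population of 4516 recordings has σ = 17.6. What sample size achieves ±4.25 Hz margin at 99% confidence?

Without FPC: n₀ = (2.576×17.6/4.25)² = 113.799. With FPC: n = n₀N/(n₀+N-1) = 111.03 → n = 112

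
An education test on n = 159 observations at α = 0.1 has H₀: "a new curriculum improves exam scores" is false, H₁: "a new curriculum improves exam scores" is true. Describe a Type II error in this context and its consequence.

Type II error: failing to reject H₀ when it is false — concluding that a new curriculum improves exam scores is not supported when in fact it is. Consequence: keeping the old curriculum when the new one would have helped students.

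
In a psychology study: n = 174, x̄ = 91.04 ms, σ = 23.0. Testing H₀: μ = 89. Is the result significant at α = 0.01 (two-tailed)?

z = (91.04 - 89)/(23.0/√174) = 1.17. Since |z| ≤ 2.576, not significant at α = 0.01.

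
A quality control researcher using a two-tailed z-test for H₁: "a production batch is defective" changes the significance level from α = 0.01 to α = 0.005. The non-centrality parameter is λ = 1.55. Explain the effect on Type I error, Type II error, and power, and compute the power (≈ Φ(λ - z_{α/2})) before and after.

Decreasing α from 0.01 to 0.005:
• Type I error rate decreases (α is the Type I rate by definition).
• Critical value moves from z_{α/2} = 2.576 to 2.807, so power = Φ(λ - z_{α/2}) goes from Φ(1.55 - 2.576) = 0.152 to Φ(1.55 - 2.807) = 0.104.
• Type II error rate β = 1 - power therefore increases (0.848 → 0.896).
Appropriate when false positives are costly — here, scrapping a good batch — wasted material and cost for no reason.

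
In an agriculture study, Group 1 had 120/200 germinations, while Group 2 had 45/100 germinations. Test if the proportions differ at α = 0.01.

p̂₁ = 0.6, p̂₂ = 0.45, pooled p̂ = 0.55. z = 2.462. Critical: ±2.576. Fail to reject H₀.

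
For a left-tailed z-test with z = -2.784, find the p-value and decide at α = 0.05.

p = P(Z < -2.784) = Φ(-2.784) ≈ 0.0027. Since p < 0.05, reject H₀ (significant) at α = 0.05.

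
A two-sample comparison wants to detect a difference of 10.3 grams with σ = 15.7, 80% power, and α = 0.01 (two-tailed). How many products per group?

n per group = 2(z_α/2 + z_β)²σ²/d² = 2×(2.576 + 0.84)²×15.7²/10.3² = 54.2 → n = 55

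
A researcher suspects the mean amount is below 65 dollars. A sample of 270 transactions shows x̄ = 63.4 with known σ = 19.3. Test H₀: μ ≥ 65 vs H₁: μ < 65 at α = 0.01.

z = -1.362. Critical value: -2.33. Fail to reject H₀.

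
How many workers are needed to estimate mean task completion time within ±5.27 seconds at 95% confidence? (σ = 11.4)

n = (z*σ/E)² = (1.96×11.4/5.27)² = 18.0 → n = 18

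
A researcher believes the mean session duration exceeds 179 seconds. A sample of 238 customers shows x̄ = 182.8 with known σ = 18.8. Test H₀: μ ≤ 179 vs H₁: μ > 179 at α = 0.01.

z = 3.118. Critical value: 2.33. Reject H₀.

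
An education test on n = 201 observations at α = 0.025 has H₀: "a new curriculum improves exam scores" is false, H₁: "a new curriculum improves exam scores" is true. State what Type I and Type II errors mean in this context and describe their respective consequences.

Type I (false positive): concluding that a new curriculum improves exam scores when it is not — adopting a curriculum that gives no real benefit — disruption for nothing. Type II (false negative): failing to conclude that a new curriculum improves exam scores when it is — keeping the old curriculum when the new one would have helped students. Which is costlier depends on domain priorities and is a judgement call rather than a statistical fact.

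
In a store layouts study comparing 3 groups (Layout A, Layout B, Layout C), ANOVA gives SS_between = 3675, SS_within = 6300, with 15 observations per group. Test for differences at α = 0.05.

df_between = 2, df_within = 42. F = MS_between/MS_within = 1837.5/150.0 = 12.25. F_crit ≈ 3.22. Reject H₀. At least one mean differs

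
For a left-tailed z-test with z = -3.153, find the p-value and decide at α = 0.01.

p = P(Z < -3.153) = Φ(-3.153) ≈ 0.0008. Since p < 0.01, reject H₀ (significant) at α = 0.01.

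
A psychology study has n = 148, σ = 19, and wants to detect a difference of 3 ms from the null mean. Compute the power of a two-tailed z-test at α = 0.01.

SE = σ/√n = 19/√148 = 1.562. Non-centrality λ = d/SE = 3/1.562 = 1.921. Power ≈ Φ(λ - z_{α/2}) = Φ(1.921 - 2.576) = Φ(-0.655) = 0.256.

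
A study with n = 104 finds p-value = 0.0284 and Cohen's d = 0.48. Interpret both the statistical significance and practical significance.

Statistically significant (p = 0.0284 < 0.05). Cohen's d = 0.48 indicates a small effect size. Both statistical and practical significance should be considered.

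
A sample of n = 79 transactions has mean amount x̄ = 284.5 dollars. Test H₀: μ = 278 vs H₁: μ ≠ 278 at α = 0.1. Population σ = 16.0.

z = (x̄ - μ₀)/(σ/√n) = (284.5 - 278)/(16.0/√79) = 3.611. Critical value: ±1.645. Since |3.611| > 1.645, Reject H₀.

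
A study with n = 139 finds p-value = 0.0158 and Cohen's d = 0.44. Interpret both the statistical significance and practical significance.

Statistically significant (p = 0.0158 < 0.05). Cohen's d = 0.44 indicates a small effect size. Both statistical and practical significance should be considered.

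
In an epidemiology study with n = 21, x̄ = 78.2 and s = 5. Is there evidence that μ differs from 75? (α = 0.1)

t = (x̄ - μ₀)/(s/√n) = (78.2 - 75)/(5/√21) = 2.933. df = 20, critical t = ±1.725. Reject H₀.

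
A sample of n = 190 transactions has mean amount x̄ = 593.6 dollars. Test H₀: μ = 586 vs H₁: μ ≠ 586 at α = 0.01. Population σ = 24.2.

z = (x̄ - μ₀)/(σ/√n) = (593.6 - 586)/(24.2/√190) = 4.329. Critical value: ±2.576. Since |4.329| > 2.576, Reject H₀.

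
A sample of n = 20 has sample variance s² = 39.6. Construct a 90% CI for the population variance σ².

df = 19. χ²_{0.05} = 30.144, χ²_{0.95} = 10.117. CI for σ² = ((n-1)s²/χ²_{α/2}, (n-1)s²/χ²_{1-α/2}) = (19·39.6/30.144, 19·39.6/10.117) = (24.96, 74.37)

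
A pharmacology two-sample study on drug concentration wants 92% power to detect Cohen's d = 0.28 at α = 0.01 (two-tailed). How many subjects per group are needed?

z_{α/2} = 2.576, z_β = Φ⁻¹(0.92) = 1.405. For small effect (d = 0.28): n per group = 2(z_{α/2} + z_β)²/d² = 2(2.576 + 1.405)²/0.28² = 404.3 → 405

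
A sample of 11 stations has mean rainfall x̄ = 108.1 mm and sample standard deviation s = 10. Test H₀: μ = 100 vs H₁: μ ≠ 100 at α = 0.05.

t = (x̄ - μ₀)/(s/√n) = (108.1 - 100)/(10/√11) = 2.686. df = 10, critical t = ±2.228. Reject H₀.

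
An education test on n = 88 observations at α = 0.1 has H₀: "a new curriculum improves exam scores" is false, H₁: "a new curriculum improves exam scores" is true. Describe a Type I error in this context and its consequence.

Type I error: rejecting H₀ when it is true — concluding that a new curriculum improves exam scores when in fact it is not. Consequence: adopting a curriculum that gives no real benefit — disruption for nothing.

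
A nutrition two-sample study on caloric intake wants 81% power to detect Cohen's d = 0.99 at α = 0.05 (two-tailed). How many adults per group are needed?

z_{α/2} = 1.96, z_β = Φ⁻¹(0.81) = 0.878. For large effect (d = 0.99): n per group = 2(z_{α/2} + z_β)²/d² = 2(1.96 + 0.878)²/0.99² = 16.4 → 17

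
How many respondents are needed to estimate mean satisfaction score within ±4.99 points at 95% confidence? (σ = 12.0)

n = (z*σ/E)² = (1.96×12.0/4.99)² = 22.2 → n = 23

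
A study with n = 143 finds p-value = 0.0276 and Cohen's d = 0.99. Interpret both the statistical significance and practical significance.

Statistically significant (p = 0.0276 < 0.05). Cohen's d = 0.99 indicates a large effect size. Both statistical and practical significance should be considered.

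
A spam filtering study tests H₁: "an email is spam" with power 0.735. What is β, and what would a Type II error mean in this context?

β = 1 - power = 1 - 0.735 = 0.265. A Type II error is failing to reject H₀ when H₀ is false (false negative) — here, failing to conclude that an email is spam when in fact it is true. Consequence: a spam email lands in the inbox.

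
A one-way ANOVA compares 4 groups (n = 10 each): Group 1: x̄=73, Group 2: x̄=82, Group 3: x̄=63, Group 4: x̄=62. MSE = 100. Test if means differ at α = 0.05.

Grand mean = 70.0. SS_between = 2660.0, MS_between = 886.67. F = 8.867, F_crit ≈ 2.866. Reject H₀.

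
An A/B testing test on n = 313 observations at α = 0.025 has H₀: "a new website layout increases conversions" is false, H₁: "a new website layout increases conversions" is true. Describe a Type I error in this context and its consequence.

Type I error: rejecting H₀ when it is true — concluding that a new website layout increases conversions when in fact it is not. Consequence: rolling out a layout that doesn't actually help — wasted engineering effort.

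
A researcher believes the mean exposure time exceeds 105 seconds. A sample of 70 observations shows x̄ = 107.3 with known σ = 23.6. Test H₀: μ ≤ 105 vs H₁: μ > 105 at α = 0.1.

z = 0.815. Critical value: 1.28. Fail to reject H₀.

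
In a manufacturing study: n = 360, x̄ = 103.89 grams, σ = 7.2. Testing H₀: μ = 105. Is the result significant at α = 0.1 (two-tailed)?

z = (103.89 - 105)/(7.2/√360) = -2.925. Since |z| > 1.645, significant at α = 0.1.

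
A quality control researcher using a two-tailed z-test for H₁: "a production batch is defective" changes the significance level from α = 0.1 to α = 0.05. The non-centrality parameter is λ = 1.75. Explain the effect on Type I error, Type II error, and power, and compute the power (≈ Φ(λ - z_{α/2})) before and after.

Decreasing α from 0.1 to 0.05:
• Type I error rate decreases (α is the Type I rate by definition).
• Critical value moves from z_{α/2} = 1.645 to 1.96, so power = Φ(λ - z_{α/2}) goes from Φ(1.75 - 1.645) = 0.542 to Φ(1.75 - 1.96) = 0.417.
• Type II error rate β = 1 - power therefore increases (0.458 → 0.583).
Appropriate when false positives are costly — here, scrapping a good batch — wasted material and cost for no reason.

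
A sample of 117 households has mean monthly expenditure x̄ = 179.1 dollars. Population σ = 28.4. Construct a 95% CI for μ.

CI = x̄ ± z*(σ/√n) = 179.1 ± 1.96(28.4/√117) = 179.1 ± 5.15 = (173.95, 184.25)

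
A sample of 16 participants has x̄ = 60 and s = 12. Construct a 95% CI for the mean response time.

CI = x̄ ± t*(s/√n) = 60 ± 2.131(12/√16) = (53.61, 66.39)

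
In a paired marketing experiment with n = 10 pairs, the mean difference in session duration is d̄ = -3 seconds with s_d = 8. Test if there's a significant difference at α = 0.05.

t = d̄/(s_d/√n) = -3/(8/√10) = -1.186. df = 9, critical t = ±2.262. Fail to reject H₀.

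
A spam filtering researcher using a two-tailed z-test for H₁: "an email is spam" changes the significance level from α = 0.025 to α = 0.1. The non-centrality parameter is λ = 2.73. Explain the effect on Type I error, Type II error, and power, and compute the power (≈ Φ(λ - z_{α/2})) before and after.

Increasing α from 0.025 to 0.1:
• Type I error rate increases (α is the Type I rate by definition).
• Critical value moves from z_{α/2} = 2.241 to 1.645, so power = Φ(λ - z_{α/2}) goes from Φ(2.73 - 2.241) = 0.688 to Φ(2.73 - 1.645) = 0.861.
• Type II error rate β = 1 - power therefore decreases (0.312 → 0.139).
Appropriate when false negatives are costly — here, a spam email lands in the inbox.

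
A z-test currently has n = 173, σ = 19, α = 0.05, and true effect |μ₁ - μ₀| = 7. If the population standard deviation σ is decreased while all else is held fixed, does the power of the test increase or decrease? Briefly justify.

Power increases: a smaller σ shrinks the standard error σ/√n, moving the sampling distribution under H₁ further from the critical value.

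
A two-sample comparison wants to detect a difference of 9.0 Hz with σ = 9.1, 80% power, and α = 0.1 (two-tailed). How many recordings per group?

n per group = 2(z_α/2 + z_β)²σ²/d² = 2×(1.645 + 0.84)²×9.1²/9.0² = 12.6 → n = 13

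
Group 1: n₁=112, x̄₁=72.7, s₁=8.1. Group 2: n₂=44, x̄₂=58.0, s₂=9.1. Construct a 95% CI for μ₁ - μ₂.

Difference = 14.7. SE = √(8.1²/112 + 9.1²/44) = 1.571. CI = (11.62, 17.78)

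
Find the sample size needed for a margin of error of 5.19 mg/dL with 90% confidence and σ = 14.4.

n = (z*σ/E)² = (1.645×14.4/5.19)² = 20.8 → n = 21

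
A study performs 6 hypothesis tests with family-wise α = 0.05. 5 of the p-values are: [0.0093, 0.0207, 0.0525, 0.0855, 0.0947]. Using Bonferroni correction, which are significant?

Bonferroni α = 0.05/6 = 0.00833. None of the given p-values are significant.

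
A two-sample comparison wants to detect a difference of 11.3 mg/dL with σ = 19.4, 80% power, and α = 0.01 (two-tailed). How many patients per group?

n per group = 2(z_α/2 + z_β)²σ²/d² = 2×(2.576 + 0.84)²×19.4²/11.3² = 68.8 → n = 69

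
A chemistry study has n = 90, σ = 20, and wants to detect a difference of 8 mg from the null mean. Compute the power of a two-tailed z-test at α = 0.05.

SE = σ/√n = 20/√90 = 2.108. Non-centrality λ = d/SE = 8/2.108 = 3.795. Power ≈ Φ(λ - z_{α/2}) = Φ(3.795 - 1.96) = Φ(1.835) = 0.967.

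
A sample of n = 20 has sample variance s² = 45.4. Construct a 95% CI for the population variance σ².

df = 19. χ²_{0.025} = 32.852, χ²_{0.975} = 8.907. CI for σ² = ((n-1)s²/χ²_{α/2}, (n-1)s²/χ²_{1-α/2}) = (19·45.4/32.852, 19·45.4/8.907) = (26.26, 96.85)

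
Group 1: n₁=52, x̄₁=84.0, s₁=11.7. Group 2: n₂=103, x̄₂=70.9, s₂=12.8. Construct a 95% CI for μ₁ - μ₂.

Difference = 13.1. SE = √(11.7²/52 + 12.8²/103) = 2.055. CI = (9.07, 17.13)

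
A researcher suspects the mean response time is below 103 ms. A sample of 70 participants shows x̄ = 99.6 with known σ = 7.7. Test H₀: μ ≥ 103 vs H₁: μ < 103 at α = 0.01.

z = -3.694. Critical value: -2.33. Reject H₀.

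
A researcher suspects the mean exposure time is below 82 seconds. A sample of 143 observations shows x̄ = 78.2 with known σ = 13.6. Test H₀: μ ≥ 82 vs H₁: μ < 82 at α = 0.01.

z = -3.341. Critical value: -2.33. Reject H₀.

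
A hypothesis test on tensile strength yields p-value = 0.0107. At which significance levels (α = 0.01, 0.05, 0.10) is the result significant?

p = 0.0107. Significant at: α = 0.05, 0.1.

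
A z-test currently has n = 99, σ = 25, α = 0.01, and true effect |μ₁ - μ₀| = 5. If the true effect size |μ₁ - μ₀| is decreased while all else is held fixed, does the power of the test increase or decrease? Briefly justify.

Power decreases: a smaller true effect decreases the non-centrality λ = |μ₁ - μ₀|/(σ/√n).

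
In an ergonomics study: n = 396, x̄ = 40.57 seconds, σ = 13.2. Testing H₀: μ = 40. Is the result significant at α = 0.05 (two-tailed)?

z = (40.57 - 40)/(13.2/√396) = 0.859. Since |z| ≤ 1.96, not significant at α = 0.05.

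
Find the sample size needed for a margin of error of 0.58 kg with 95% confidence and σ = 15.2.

n = (z*σ/E)² = (1.96×15.2/0.58)² = 2638.4 → n = 2639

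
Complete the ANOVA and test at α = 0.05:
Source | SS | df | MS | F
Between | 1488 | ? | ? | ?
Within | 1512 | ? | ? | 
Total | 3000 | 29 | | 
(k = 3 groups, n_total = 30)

df_between = 2, df_within = 27. MS_between = 744.0, MS_within = 56.0. F = 13.286, F_crit ≈ 3.354. Reject H₀.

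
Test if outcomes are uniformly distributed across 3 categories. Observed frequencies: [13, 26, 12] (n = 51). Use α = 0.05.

Expected = 17 each. χ² = Σ(O-E)²/E = 7.176. df = 2, critical value = 5.991. Reject H₀.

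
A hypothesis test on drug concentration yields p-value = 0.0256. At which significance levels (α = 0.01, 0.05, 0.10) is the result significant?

p = 0.0256. Significant at: α = 0.05, 0.1.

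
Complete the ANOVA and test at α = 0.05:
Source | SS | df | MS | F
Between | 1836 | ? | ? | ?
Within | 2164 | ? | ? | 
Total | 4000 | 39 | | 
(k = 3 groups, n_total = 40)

df_between = 2, df_within = 37. MS_between = 918.0, MS_within = 58.49. F = 15.696, F_crit ≈ 3.252. Reject H₀.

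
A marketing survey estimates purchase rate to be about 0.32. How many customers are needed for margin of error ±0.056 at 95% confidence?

n = z²p(1-p)/E² = 1.96²×0.32×0.68/0.056² = 266.6 → n = 267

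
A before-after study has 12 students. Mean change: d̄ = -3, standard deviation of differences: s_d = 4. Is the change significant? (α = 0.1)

t = d̄/(s_d/√n) = -3/(4/√12) = -2.598. df = 11, critical t = ±1.796. Reject H₀.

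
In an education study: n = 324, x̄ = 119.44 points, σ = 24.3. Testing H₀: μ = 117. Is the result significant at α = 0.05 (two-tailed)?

z = (119.44 - 117)/(24.3/√324) = 1.807. Since |z| ≤ 1.96, not significant at α = 0.05.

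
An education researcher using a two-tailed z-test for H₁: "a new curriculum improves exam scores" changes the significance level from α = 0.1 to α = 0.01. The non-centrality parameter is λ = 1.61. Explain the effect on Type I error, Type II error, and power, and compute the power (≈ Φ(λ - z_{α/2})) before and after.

Decreasing α from 0.1 to 0.01:
• Type I error rate decreases (α is the Type I rate by definition).
• Critical value moves from z_{α/2} = 1.645 to 2.576, so power = Φ(λ - z_{α/2}) goes from Φ(1.61 - 1.645) = 0.486 to Φ(1.61 - 2.576) = 0.167.
• Type II error rate β = 1 - power therefore increases (0.514 → 0.833).
Appropriate when false positives are costly — here, adopting a curriculum that gives no real benefit — disruption for nothing.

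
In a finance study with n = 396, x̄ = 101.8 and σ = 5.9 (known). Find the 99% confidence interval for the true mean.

CI = x̄ ± z*(σ/√n) = 101.8 ± 2.576(5.9/√396) = 101.8 ± 0.76 = (101.04, 102.56)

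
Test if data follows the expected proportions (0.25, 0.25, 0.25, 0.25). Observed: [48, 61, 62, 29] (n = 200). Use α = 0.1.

Expected: [50.0, 50.0, 50.0, 50.0]. χ² = 14.2. df = 3, critical = 6.251. Reject H₀.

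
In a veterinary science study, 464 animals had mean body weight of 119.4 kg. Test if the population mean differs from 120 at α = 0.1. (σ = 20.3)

z = (x̄ - μ₀)/(σ/√n) = (119.4 - 120)/(20.3/√464) = -0.637. Critical value: ±1.645. Since |-0.637| ≤ 1.645, Fail to reject H₀.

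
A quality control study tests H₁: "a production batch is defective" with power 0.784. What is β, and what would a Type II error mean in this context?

β = 1 - power = 1 - 0.784 = 0.216. A Type II error is failing to reject H₀ when H₀ is false (false negative) — here, failing to conclude that a production batch is defective when in fact it is true. Consequence: shipping a defective batch — faulty products reach customers.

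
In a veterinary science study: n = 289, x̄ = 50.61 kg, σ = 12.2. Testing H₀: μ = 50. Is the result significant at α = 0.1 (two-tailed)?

z = (50.61 - 50)/(12.2/√289) = 0.85. Since |z| ≤ 1.645, not significant at α = 0.1.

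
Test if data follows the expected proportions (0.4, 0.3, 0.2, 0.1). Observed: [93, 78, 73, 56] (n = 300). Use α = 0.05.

Expected: [120.0, 90.0, 60.0, 30.0]. χ² = 33.025. df = 3, critical = 7.815. Reject H₀.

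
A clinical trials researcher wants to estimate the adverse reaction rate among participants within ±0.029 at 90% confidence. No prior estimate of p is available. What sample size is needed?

Conservative approach: use p = 0.5 (maximizes p(1-p) = 0.25). n = z²(0.25)/E² = 1.645²×0.25/0.029² = 804.4 → n = 805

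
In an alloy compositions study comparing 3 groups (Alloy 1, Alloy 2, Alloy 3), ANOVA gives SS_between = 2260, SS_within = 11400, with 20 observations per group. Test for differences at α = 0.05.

df_between = 2, df_within = 57. F = MS_between/MS_within = 1130.0/200.0 = 5.65. F_crit ≈ 3.159. Reject H₀. At least one mean differs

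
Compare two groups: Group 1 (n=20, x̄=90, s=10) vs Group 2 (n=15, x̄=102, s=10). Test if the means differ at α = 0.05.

Pooled sp = 10.0. t = -3.513, df = 33. Critical t = ±2.035. Reject H₀.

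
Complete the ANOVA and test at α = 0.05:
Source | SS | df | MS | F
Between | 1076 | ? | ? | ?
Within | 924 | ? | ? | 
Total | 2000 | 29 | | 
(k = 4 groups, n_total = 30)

df_between = 3, df_within = 26. MS_between = 358.67, MS_within = 35.54. F = 10.092, F_crit ≈ 2.975. Reject H₀.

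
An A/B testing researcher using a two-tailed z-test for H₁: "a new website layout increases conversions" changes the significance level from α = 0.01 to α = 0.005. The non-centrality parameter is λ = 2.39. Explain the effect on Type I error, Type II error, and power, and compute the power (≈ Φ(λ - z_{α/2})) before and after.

Decreasing α from 0.01 to 0.005:
• Type I error rate decreases (α is the Type I rate by definition).
• Critical value moves from z_{α/2} = 2.576 to 2.807, so power = Φ(λ - z_{α/2}) goes from Φ(2.39 - 2.576) = 0.426 to Φ(2.39 - 2.807) = 0.338.
• Type II error rate β = 1 - power therefore increases (0.574 → 0.662).
Appropriate when false positives are costly — here, rolling out a layout that doesn't actually help — wasted engineering effort.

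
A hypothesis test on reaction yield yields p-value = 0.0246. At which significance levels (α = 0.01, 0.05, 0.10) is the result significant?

p = 0.0246. Significant at: α = 0.05, 0.1.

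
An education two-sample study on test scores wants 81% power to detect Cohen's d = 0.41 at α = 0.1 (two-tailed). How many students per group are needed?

z_{α/2} = 1.645, z_β = Φ⁻¹(0.81) = 0.878. For small effect (d = 0.41): n per group = 2(z_{α/2} + z_β)²/d² = 2(1.645 + 0.878)²/0.41² = 75.7 → 76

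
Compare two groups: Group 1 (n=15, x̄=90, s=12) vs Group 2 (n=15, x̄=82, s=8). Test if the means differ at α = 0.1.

Pooled sp = 10.2. t = 2.148, df = 28. Critical t = ±1.701. Reject H₀.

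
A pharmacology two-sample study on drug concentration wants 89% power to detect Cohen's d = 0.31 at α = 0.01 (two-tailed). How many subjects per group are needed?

z_{α/2} = 2.576, z_β = Φ⁻¹(0.89) = 1.227. For small effect (d = 0.31): n per group = 2(z_{α/2} + z_β)²/d² = 2(2.576 + 1.227)²/0.31² = 301.0 → 301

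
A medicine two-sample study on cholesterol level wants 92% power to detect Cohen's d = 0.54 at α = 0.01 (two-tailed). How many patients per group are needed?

z_{α/2} = 2.576, z_β = Φ⁻¹(0.92) = 1.405. For medium effect (d = 0.54): n per group = 2(z_{α/2} + z_β)²/d² = 2(2.576 + 1.405)²/0.54² = 108.7 → 109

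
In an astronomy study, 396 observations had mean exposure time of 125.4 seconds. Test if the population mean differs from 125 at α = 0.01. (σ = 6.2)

z = (x̄ - μ₀)/(σ/√n) = (125.4 - 125)/(6.2/√396) = 1.284. Critical value: ±2.576. Since |1.284| ≤ 2.576, Fail to reject H₀.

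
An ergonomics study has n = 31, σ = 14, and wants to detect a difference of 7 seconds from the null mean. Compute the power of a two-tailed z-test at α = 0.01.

SE = σ/√n = 14/√31 = 2.514. Non-centrality λ = d/SE = 7/2.514 = 2.784. Power ≈ Φ(λ - z_{α/2}) = Φ(2.784 - 2.576) = Φ(0.208) = 0.582.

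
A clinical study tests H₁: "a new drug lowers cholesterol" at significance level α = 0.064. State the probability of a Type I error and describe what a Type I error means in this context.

P(Type I error) = α = 0.064. A Type I error is rejecting H₀ when H₀ is actually true (false positive) — here, concluding that a new drug lowers cholesterol when in fact this is not the case. Consequence: approving an ineffective drug — patients take a useless medication and may skip effective alternatives.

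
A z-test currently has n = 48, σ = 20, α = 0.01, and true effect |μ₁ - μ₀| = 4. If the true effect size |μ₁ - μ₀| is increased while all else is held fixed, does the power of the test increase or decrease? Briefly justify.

Power increases: a larger true effect increases the non-centrality λ = |μ₁ - μ₀|/(σ/√n).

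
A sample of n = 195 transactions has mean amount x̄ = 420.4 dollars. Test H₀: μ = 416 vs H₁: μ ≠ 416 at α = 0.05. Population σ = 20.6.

z = (x̄ - μ₀)/(σ/√n) = (420.4 - 416)/(20.6/√195) = 2.983. Critical value: ±1.96. Since |2.983| > 1.96, Reject H₀.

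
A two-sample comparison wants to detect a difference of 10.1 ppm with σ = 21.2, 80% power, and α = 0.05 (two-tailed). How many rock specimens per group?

n per group = 2(z_α/2 + z_β)²σ²/d² = 2×(1.96 + 0.84)²×21.2²/10.1² = 69.1 → n = 70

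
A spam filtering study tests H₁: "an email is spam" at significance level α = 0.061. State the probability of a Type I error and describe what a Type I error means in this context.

P(Type I error) = α = 0.061. A Type I error is rejecting H₀ when H₀ is actually true (false positive) — here, concluding that an email is spam when in fact this is not the case. Consequence: a legitimate email is sent to the spam folder and the user misses it.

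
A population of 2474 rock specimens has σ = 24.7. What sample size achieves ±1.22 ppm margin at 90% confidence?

Without FPC: n₀ = (1.645×24.7/1.22)² = 1109.19. With FPC: n = n₀N/(n₀+N-1) = 766.05 → n = 767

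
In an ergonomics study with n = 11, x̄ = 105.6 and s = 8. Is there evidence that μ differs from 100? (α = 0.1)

t = (x̄ - μ₀)/(s/√n) = (105.6 - 100)/(8/√11) = 2.322. df = 10, critical t = ±1.812. Reject H₀.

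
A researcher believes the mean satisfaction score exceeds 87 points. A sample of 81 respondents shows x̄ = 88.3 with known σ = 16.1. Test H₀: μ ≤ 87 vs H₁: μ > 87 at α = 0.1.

z = 0.727. Critical value: 1.28. Fail to reject H₀.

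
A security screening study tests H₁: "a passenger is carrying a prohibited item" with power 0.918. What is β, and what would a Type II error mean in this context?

β = 1 - power = 1 - 0.918 = 0.082. A Type II error is failing to reject H₀ when H₀ is false (false negative) — here, failing to conclude that a passenger is carrying a prohibited item when in fact it is true. Consequence: letting a prohibited item through — security breach.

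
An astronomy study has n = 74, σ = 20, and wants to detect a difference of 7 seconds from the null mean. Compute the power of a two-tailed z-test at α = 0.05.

SE = σ/√n = 20/√74 = 2.325. Non-centrality λ = d/SE = 7/2.325 = 3.011. Power ≈ Φ(λ - z_{α/2}) = Φ(3.011 - 1.96) = Φ(1.051) = 0.853.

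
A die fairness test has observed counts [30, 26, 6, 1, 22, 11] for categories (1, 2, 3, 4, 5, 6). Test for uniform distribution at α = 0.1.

Expected = 16 each. χ² = Σ(O-E)²/E = 42.625. df = 5, critical value = 9.236. Reject H₀.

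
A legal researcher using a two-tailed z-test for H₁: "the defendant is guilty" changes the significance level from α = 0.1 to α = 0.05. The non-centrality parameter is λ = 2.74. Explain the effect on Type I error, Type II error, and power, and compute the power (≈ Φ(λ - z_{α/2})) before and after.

Decreasing α from 0.1 to 0.05:
• Type I error rate decreases (α is the Type I rate by definition).
• Critical value moves from z_{α/2} = 1.645 to 1.96, so power = Φ(λ - z_{α/2}) goes from Φ(2.74 - 1.645) = 0.863 to Φ(2.74 - 1.96) = 0.782.
• Type II error rate β = 1 - power therefore increases (0.137 → 0.218).
Appropriate when false positives are costly — here, convicting an innocent person.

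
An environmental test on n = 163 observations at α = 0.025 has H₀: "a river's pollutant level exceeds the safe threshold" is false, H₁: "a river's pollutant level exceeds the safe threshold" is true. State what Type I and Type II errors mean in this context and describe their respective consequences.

Type I (false positive): concluding that a river's pollutant level exceeds the safe threshold when it is not — shutting down a compliant factory unnecessarily. Type II (false negative): failing to conclude that a river's pollutant level exceeds the safe threshold when it is — allowing unsafe pollution to continue. Which is costlier depends on domain priorities and is a judgement call rather than a statistical fact.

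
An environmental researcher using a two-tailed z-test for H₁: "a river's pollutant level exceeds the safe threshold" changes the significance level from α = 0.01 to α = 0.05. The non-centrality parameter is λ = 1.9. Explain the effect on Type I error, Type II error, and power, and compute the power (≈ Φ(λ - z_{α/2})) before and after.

Increasing α from 0.01 to 0.05:
• Type I error rate increases (α is the Type I rate by definition).
• Critical value moves from z_{α/2} = 2.576 to 1.96, so power = Φ(λ - z_{α/2}) goes from Φ(1.9 - 2.576) = 0.25 to Φ(1.9 - 1.96) = 0.476.
• Type II error rate β = 1 - power therefore decreases (0.75 → 0.524).
Appropriate when false negatives are costly — here, allowing unsafe pollution to continue.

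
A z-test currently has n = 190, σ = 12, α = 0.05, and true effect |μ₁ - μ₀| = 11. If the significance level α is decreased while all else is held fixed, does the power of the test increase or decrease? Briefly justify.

Power decreases: a smaller α raises the critical value, so less of the H₁ sampling distribution falls in the rejection region.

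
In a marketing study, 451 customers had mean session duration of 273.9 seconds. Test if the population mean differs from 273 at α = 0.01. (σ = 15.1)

z = (x̄ - μ₀)/(σ/√n) = (273.9 - 273)/(15.1/√451) = 1.266. Critical value: ±2.576. Since |1.266| ≤ 2.576, Fail to reject H₀.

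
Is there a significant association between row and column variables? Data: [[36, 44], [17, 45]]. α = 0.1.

χ² = 4.615. df = 1, critical = 2.706. Reject H₀. Variables are dependent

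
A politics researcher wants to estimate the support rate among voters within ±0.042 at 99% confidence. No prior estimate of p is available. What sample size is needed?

Conservative approach: use p = 0.5 (maximizes p(1-p) = 0.25). n = z²(0.25)/E² = 2.576²×0.25/0.042² = 940.4 → n = 941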